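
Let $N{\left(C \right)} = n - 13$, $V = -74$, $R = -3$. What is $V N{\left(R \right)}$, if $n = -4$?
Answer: $1258$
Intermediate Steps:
$N{\left(C \right)} = -17$ ($N{\left(C \right)} = -4 - 13 = -17$)
$V N{\left(R \right)} = \left(-74\right) \left(-17\right) = 1258$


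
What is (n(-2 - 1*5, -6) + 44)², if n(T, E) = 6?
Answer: 2500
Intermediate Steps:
(n(-2 - 1*5, -6) + 44)² = (6 + 44)² = 50² = 2500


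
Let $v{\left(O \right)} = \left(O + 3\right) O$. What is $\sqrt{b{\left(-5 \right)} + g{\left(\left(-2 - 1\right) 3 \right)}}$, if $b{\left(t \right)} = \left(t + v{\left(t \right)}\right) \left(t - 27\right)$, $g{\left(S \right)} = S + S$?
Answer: $i \sqrt{178} \approx 13.342 i$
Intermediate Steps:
$g{\left(S \right)} = 2 S$
$v{\left(O \right)} = O \left(3 + O\right)$ ($v{\left(O \right)} = \left(3 + O\right) O = O \left(3 + O\right)$)
$b{\left(t \right)} = \left(-27 + t\right) \left(t + t \left(3 + t\right)\right)$ ($b{\left(t \right)} = \left(t + t \left(3 + t\right)\right) \left(t - 27\right) = \left(t + t \left(3 + t\right)\right) \left(-27 + t\right) = \left(-27 + t\right) \left(t + t \left(3 + t\right)\right)$)
$\sqrt{b{\left(-5 \right)} + g{\left(\left(-2 - 1\right) 3 \right)}} = \sqrt{- 5 \left(-108 + \left(-5\right)^{2} - -115\right) + 2 \left(-2 - 1\right) 3} = \sqrt{- 5 \left(-108 + 25 + 115\right) + 2 \left(\left(-3\right) 3\right)} = \sqrt{\left(-5\right) 32 + 2 \left(-9\right)} = \sqrt{-160 - 18} = \sqrt{-178} = i \sqrt{178}$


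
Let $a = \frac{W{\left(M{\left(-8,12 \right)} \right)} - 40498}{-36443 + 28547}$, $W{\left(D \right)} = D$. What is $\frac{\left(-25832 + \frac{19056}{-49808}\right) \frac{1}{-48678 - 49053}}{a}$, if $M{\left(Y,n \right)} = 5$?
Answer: $\frac{211655456824}{4106484255093} \approx 0.051542$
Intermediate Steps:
$a = \frac{40493}{7896}$ ($a = \frac{5 - 40498}{-36443 + 28547} = - \frac{40493}{-7896} = \left(-40493\right) \left(- \frac{1}{7896}\right) = \frac{40493}{7896} \approx 5.1283$)
$\frac{\left(-25832 + \frac{19056}{-49808}\right) \frac{1}{-48678 - 49053}}{a} = \frac{\left(-25832 + \frac{19056}{-49808}\right) \frac{1}{-48678 - 49053}}{\frac{40493}{7896}} = \frac{-25832 + 19056 \left(- \frac{1}{49808}\right)}{-97731} \cdot \frac{7896}{40493} = \left(-25832 - \frac{1191}{3113}\right) \left(- \frac{1}{97731}\right) \frac{7896}{40493} = \left(- \frac{80416207}{3113}\right) \left(- \frac{1}{97731}\right) \frac{7896}{40493} = \frac{80416207}{304236603} \cdot \frac{7896}{40493} = \frac{211655456824}{4106484255093}$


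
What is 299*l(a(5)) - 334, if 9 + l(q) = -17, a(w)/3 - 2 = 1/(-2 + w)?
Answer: -8108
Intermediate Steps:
a(w) = 6 + 3/(-2 + w)
l(q) = -26 (l(q) = -9 - 17 = -26)
299*l(a(5)) - 334 = 299*(-26) - 334 = -7774 - 334 = -8108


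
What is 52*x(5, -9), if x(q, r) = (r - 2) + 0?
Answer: -572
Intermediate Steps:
x(q, r) = -2 + r (x(q, r) = (-2 + r) + 0 = -2 + r)
52*x(5, -9) = 52*(-2 - 9) = 52*(-11) = -572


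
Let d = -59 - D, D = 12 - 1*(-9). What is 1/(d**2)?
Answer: 1/6400 ≈ 0.00015625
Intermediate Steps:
D = 21 (D = 12 + 9 = 21)
d = -80 (d = -59 - 1*21 = -59 - 21 = -80)
1/(d**2) = 1/((-80)**2) = 1/6400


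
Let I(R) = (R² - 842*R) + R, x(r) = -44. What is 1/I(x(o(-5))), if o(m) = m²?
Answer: 1/38940 ≈ 2.5681e-5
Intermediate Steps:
I(R) = R² - 841*R
1/I(x(o(-5))) = 1/(-44*(-841 - 44)) = 1/(-44*(-885)) = 1/38940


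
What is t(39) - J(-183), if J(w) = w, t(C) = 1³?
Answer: 184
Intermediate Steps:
t(C) = 1
t(39) - J(-183) = 1 - 1*(-183) = 1 + 183 = 184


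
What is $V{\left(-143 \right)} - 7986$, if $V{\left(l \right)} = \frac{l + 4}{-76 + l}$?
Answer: $- \frac{1748795}{219} \approx -7985.4$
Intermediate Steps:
$V{\left(l \right)} = \frac{4 + l}{-76 + l}$
$V{\left(-143 \right)} - 7986 = \frac{4 - 143}{-76 - 143} - 7986 = \frac{1}{-219} \left(-139\right) - 7986 = \left(- \frac{1}{219}\right) \left(-139\right) - 7986 = \frac{139}{219} - 7986 = - \frac{1748795}{219}$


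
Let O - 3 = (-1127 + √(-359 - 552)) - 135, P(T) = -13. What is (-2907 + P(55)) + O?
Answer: -4179 + I*√911 ≈ -4179.0 + 30.183*I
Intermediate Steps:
O = -1259 + I*√911 (O = 3 + ((-1127 + √(-359 - 552)) - 135) = 3 + ((-1127 + √(-911)) - 135) = 3 + ((-1127 + I*√911) - 135) = 3 + (-1262 + I*√911) = -1259 + I*√911 ≈ -1259.0 + 30.183*I)
(-2907 + P(55)) + O = (-2907 - 13) + (-1259 + I*√911) = -2920 + (-1259 + I*√911) = -4179 + I*√911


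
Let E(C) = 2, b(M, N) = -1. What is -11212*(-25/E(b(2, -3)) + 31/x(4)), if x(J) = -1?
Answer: 487722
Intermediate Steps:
-11212*(-25/E(b(2, -3)) + 31/x(4)) = -11212*(-25/2 + 31/(-1)) = -11212*(-25*1/2 + 31*(-1)) = -11212*(-25/2 - 31) = -11212*(-87/2) = 487722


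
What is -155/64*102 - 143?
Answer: -12481/32 ≈ -390.03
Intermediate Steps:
-155/64*102 - 143 = -7905/32 - 143 = -12481/32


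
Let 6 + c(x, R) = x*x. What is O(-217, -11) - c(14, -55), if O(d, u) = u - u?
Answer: -190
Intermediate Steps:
c(x, R) = -6 + x**2 (c(x, R) = -6 + x*x = -6 + x**2)
O(d, u) = 0
O(-217, -11) - c(14, -55) = 0 - (-6 + 14**2) = 0 - (-6 + 196) = 0 - 1*190 = 0 - 190 = -190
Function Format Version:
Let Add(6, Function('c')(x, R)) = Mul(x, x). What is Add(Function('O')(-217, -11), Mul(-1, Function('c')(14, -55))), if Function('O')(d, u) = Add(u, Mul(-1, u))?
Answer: -190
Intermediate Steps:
Function('c')(x, R) = Add(-6, Pow(x, 2)) (Function('c')(x, R) = Add(-6, Mul(x, x)) = Add(-6, Pow(x, 2)))
Function('O')(d, u) = 0
Add(Function('O')(-217, -11), Mul(-1, Function('c')(14, -55))) = Add(0, Mul(-1, Add(-6, Pow(14, 2)))) = Add(0, Mul(-1, Add(-6, 196))) = Add(0, Mul(-1, 190)) = Add(0, -190) = -190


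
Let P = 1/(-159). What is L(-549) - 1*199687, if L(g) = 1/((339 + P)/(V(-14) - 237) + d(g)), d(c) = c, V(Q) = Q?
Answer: -4385913526376/21963941 ≈ -1.9969e+5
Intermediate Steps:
P = -1/159 ≈ -0.0062893
L(g) = 1/(-53900/39909 + g) (L(g) = 1/((339 - 1/159)/(-14 - 237) + g) = 1/((53900/159)/(-251) + g) = 1/((53900/159)*(-1/251) + g) = 1/(-53900/39909 + g))
L(-549) - 1*199687 = 39909/(-53900 + 39909*(-549)) - 1*199687 = 39909/(-53900 - 21910041) - 199687 = 39909/(-21963941) - 199687 = 39909*(-1/21963941) - 199687 = -39909/21963941 - 199687 = -4385913526376/21963941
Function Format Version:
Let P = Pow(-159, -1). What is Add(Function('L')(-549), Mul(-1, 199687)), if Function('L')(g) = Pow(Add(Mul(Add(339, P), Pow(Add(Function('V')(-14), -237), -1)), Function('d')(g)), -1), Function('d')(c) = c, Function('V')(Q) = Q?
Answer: Rational(-4385913526376, 21963941) ≈ -1.9969e+5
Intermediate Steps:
P = Rational(-1, 159) ≈ -0.0062893
Function('L')(g) = Pow(Add(Rational(-53900, 39909), g), -1) (Function('L')(g) = Pow(Add(Mul(Add(339, Rational(-1, 159)), Pow(Add(-14, -237), -1)), g), -1) = Pow(Add(Mul(Rational(53900, 159), Pow(-251, -1)), g), -1) = Pow(Add(Mul(Rational(53900, 159), Rational(-1, 251)), g), -1) = Pow(Add(Rational(-53900, 39909), g), -1))
Add(Function('L')(-549), Mul(-1, 199687)) = Add(Mul(39909, Pow(Add(-53900, Mul(39909, -549)), -1)), Mul(-1, 199687)) = Add(Mul(39909, Pow(Add(-53900, -21910041), -1)), -199687) = Add(Mul(39909, Pow(-21963941, -1)), -199687) = Add(Mul(39909, Rational(-1, 21963941)), -199687) = Add(Rational(-39909, 21963941), -199687) = Rational(-4385913526376, 21963941)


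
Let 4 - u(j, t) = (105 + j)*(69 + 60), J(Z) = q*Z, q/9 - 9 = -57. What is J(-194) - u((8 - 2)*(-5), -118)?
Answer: 93479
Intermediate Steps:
q = -432 (q = 81 + 9*(-57) = 81 - 513 = -432)
J(Z) = -432*Z
u(j, t) = -13541 - 129*j (u(j, t) = 4 - (105 + j)*(69 + 60) = 4 - (105 + j)*129 = 4 - (13545 + 129*j) = 4 + (-13545 - 129*j) = -13541 - 129*j)
J(-194) - u((8 - 2)*(-5), -118) = -432*(-194) - (-13541 - 129*(8 - 2)*(-5)) = 83808 - (-13541 - 774*(-5)) = 83808 - (-13541 - 129*(-30)) = 83808 - (-13541 + 3870) = 83808 - 1*(-9671) = 83808 + 9671 = 93479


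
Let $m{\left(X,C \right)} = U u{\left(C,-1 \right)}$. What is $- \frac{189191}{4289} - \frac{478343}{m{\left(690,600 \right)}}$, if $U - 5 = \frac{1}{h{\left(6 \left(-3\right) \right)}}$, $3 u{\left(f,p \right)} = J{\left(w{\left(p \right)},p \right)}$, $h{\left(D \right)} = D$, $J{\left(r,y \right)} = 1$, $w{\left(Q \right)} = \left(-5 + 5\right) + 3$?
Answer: $- \frac{110803946857}{381721} \approx -2.9027 \cdot 10^{5}$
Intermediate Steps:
$w{\left(Q \right)} = 3$ ($w{\left(Q \right)} = 0 + 3 = 3$)
$u{\left(f,p \right)} = \frac{1}{3}$ ($u{\left(f,p \right)} = \frac{1}{3} \cdot 1 = \frac{1}{3}$)
$U = \frac{89}{18}$ ($U = 5 + \frac{1}{6 \left(-3\right)} = 5 + \frac{1}{-18} = 5 - \frac{1}{18} = \frac{89}{18} \approx 4.9444$)
$m{\left(X,C \right)} = \frac{89}{54}$ ($m{\left(X,C \right)} = \frac{89}{18} \cdot \frac{1}{3} = \frac{89}{54}$)
$- \frac{189191}{4289} - \frac{478343}{m{\left(690,600 \right)}} = - \frac{189191}{4289} - \frac{478343}{\frac{89}{54}} = \left(-189191\right) \frac{1}{4289} - \frac{25830522}{89} = - \frac{189191}{4289} - \frac{25830522}{89} = - \frac{110803946857}{381721}$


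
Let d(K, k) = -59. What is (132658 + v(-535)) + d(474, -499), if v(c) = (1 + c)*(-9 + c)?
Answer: 423095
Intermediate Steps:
(132658 + v(-535)) + d(474, -499) = (132658 + (-9 + (-535)² - 8*(-535))) - 59 = (132658 + (-9 + 286225 + 4280)) - 59 = (132658 + 290496) - 59 = 423154 - 59 = 423095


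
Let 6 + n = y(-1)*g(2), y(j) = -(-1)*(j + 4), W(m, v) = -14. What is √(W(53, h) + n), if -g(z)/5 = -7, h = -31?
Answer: √85 ≈ 9.2195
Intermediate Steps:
g(z) = 35 (g(z) = -5*(-7) = 35)
y(j) = 4 + j (y(j) = -(-1)*(4 + j) = -(-4 - j) = 4 + j)
n = 99 (n = -6 + (4 - 1)*35 = -6 + 3*35 = -6 + 105 = 99)
√(W(53, h) + n) = √(-14 + 99) = √85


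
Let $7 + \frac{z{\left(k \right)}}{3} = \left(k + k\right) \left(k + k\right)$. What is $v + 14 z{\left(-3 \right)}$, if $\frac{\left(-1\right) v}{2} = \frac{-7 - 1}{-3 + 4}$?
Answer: $1234$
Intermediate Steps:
$z{\left(k \right)} = -21 + 12 k^{2}$ ($z{\left(k \right)} = -21 + 3 \left(k + k\right) \left(k + k\right) = -21 + 3 \cdot 2 k 2 k = -21 + 3 \cdot 4 k^{2} = -21 + 12 k^{2}$)
$v = 16$ ($v = - 2 \frac{-7 - 1}{-3 + 4} = - 2 \left(- \frac{8}{1}\right) = - 2 \left(\left(-8\right) 1\right) = \left(-2\right) \left(-8\right) = 16$)
$v + 14 z{\left(-3 \right)} = 16 + 14 \left(-21 + 12 \left(-3\right)^{2}\right) = 16 + 14 \left(-21 + 12 \cdot 9\right) = 16 + 14 \left(-21 + 108\right) = 16 + 14 \cdot 87 = 16 + 1218 = 1234$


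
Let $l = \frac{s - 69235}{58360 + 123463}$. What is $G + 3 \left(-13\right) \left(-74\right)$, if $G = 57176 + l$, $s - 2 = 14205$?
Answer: $\frac{10920597998}{181823} \approx 60062.0$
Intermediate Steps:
$s = 14207$ ($s = 2 + 14205 = 14207$)
$l = - \frac{55028}{181823}$ ($l = \frac{14207 - 69235}{58360 + 123463} = - \frac{55028}{181823} \approx -0.30265$)
$G = \frac{10395856820}{181823}$ ($G = 57176 - \frac{55028}{181823} = \frac{10395856820}{181823} \approx 57176.0$)
$G + 3 \left(-13\right) \left(-74\right) = \frac{10395856820}{181823} + 3 \left(-13\right) \left(-74\right) = \frac{10395856820}{181823} - -2886 = \frac{10395856820}{181823} + 2886 = \frac{10920597998}{181823}$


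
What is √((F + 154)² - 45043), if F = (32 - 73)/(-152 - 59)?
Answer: I*√946833178/211 ≈ 145.83*I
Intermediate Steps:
F = 41/211 (F = -41/(-211) = -41*(-1/211) = 41/211 ≈ 0.19431)
√((F + 154)² - 45043) = √((41/211 + 154)² - 45043) = √((32535/211)² - 45043) = √(1058526225/44521 - 45043) = √(-946833178/44521) = I*√946833178/211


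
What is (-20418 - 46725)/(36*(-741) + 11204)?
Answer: 67143/15472 ≈ 4.3396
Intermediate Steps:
(-20418 - 46725)/(36*(-741) + 11204) = -67143/(-26676 + 11204) = -67143/(-15472) = -67143*(-1/15472) = 67143/15472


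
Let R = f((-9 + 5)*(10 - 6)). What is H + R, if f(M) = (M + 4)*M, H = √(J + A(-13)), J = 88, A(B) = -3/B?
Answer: 192 + √14911/13 ≈ 201.39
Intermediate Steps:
H = √14911/13 (H = √(88 - 3/(-13)) = √(88 - 3*(-1/13)) = √(88 + 3/13) = √(1147/13) = √14911/13 ≈ 9.3931)
f(M) = M*(4 + M) (f(M) = (4 + M)*M = M*(4 + M))
R = 192 (R = ((-9 + 5)*(10 - 6))*(4 + (-9 + 5)*(10 - 6)) = (-4*4)*(4 - 4*4) = -16*(4 - 16) = -16*(-12) = 192)
H + R = √14911/13 + 192 = 192 + √14911/13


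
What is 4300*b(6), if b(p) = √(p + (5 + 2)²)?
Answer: 4300*√55 ≈ 31890.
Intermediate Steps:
b(p) = √(49 + p) (b(p) = √(p + 7²) = √(p + 49) = √(49 + p))
4300*b(6) = 4300*√(49 + 6) = 4300*√55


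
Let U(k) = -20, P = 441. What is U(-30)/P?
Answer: -20/441 ≈ -0.045351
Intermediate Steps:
U(-30)/P = -20/441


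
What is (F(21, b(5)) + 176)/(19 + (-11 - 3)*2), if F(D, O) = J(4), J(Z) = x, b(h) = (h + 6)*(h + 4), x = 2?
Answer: -178/9 ≈ -19.778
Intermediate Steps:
b(h) = (4 + h)*(6 + h) (b(h) = (6 + h)*(4 + h) = (4 + h)*(6 + h))
J(Z) = 2
F(D, O) = 2
(F(21, b(5)) + 176)/(19 + (-11 - 3)*2) = (2 + 176)/(19 + (-11 - 3)*2) = 178/(19 - 14*2) = 178/(19 - 28) = 178/(-9) = 178*(-⅑) = -178/9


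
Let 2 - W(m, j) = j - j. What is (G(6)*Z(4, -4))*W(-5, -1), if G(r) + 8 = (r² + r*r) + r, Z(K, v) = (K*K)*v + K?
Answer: -8400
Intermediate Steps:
Z(K, v) = K + v*K² (Z(K, v) = K²*v + K = v*K² + K = K + v*K²)
G(r) = -8 + r + 2*r² (G(r) = -8 + ((r² + r*r) + r) = -8 + ((r² + r²) + r) = -8 + (2*r² + r) = -8 + (r + 2*r²) = -8 + r + 2*r²)
W(m, j) = 2 (W(m, j) = 2 - (j - j) = 2 - 1*0 = 2 + 0 = 2)
(G(6)*Z(4, -4))*W(-5, -1) = ((-8 + 6 + 2*6²)*(4*(1 + 4*(-4))))*2 = ((-8 + 6 + 2*36)*(4*(1 - 16)))*2 = ((-8 + 6 + 72)*(4*(-15)))*2 = (70*(-60))*2 = -4200*2 = -8400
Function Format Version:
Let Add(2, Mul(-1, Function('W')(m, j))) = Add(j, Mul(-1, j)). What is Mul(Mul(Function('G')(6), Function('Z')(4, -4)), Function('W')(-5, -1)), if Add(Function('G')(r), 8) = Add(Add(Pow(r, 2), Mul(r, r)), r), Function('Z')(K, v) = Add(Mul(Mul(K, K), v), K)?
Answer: -8400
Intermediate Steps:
Function('Z')(K, v) = Add(K, Mul(v, Pow(K, 2))) (Function('Z')(K, v) = Add(Mul(Pow(K, 2), v), K) = Add(Mul(v, Pow(K, 2)), K) = Add(K, Mul(v, Pow(K, 2))))
Function('G')(r) = Add(-8, r, Mul(2, Pow(r, 2))) (Function('G')(r) = Add(-8, Add(Add(Pow(r, 2), Mul(r, r)), r)) = Add(-8, Add(Add(Pow(r, 2), Pow(r, 2)), r)) = Add(-8, Add(Mul(2, Pow(r, 2)), r)) = Add(-8, Add(r, Mul(2, Pow(r, 2)))) = Add(-8, r, Mul(2, Pow(r, 2))))
Function('W')(m, j) = 2 (Function('W')(m, j) = Add(2, Mul(-1, Add(j, Mul(-1, j)))) = Add(2, Mul(-1, 0)) = Add(2, 0) = 2)
Mul(Mul(Function('G')(6), Function('Z')(4, -4)), Function('W')(-5, -1)) = Mul(Mul(Add(-8, 6, Mul(2, Pow(6, 2))), Mul(4, Add(1, Mul(4, -4)))), 2) = Mul(Mul(Add(-8, 6, Mul(2, 36)), Mul(4, Add(1, -16))), 2) = Mul(Mul(Add(-8, 6, 72), Mul(4, -15)), 2) = Mul(Mul(70, -60), 2) = Mul(-4200, 2) = -8400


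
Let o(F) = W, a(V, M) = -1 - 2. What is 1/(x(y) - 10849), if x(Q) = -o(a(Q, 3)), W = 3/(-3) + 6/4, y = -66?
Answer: -2/21699 ≈ -9.2170e-5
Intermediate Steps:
a(V, M) = -3
W = ½ (W = 3*(-⅓) + 6*(¼) = -1 + 3/2 = ½ ≈ 0.50000)
o(F) = ½
x(Q) = -½ (x(Q) = -1*½ = -½)
1/(x(y) - 10849) = 1/(-½ - 10849) = 1/(-21699/2) = -2/21699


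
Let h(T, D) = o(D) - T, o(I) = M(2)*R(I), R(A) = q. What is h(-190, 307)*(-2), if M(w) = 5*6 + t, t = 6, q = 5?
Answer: -740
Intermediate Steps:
R(A) = 5
M(w) = 36 (M(w) = 5*6 + 6 = 30 + 6 = 36)
o(I) = 180 (o(I) = 36*5 = 180)
h(T, D) = 180 - T
h(-190, 307)*(-2) = (180 - 1*(-190))*(-2) = (180 + 190)*(-2) = 370*(-2) = -740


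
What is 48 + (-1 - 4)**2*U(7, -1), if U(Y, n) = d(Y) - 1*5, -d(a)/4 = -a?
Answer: 623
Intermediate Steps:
d(a) = 4*a (d(a) = -(-4)*a = 4*a)
U(Y, n) = -5 + 4*Y (U(Y, n) = 4*Y - 1*5 = 4*Y - 5 = -5 + 4*Y)
48 + (-1 - 4)**2*U(7, -1) = 48 + (-1 - 4)**2*(-5 + 4*7) = 48 + (-5)**2*(-5 + 28) = 48 + 25*23 = 48 + 575 = 623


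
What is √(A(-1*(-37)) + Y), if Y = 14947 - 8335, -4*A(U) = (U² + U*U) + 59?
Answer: √23651/2 ≈ 76.894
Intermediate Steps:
A(U) = -59/4 - U²/2 (A(U) = -((U² + U*U) + 59)/4 = -((U² + U²) + 59)/4 = -(2*U² + 59)/4 = -(59 + 2*U²)/4 = -59/4 - U²/2)
Y = 6612
√(A(-1*(-37)) + Y) = √((-59/4 - (-1*(-37))²/2) + 6612) = √((-59/4 - ½*37²) + 6612) = √((-59/4 - ½*1369) + 6612) = √((-59/4 - 1369/2) + 6612) = √(-2797/4 + 6612) = √(23651/4) = √23651/2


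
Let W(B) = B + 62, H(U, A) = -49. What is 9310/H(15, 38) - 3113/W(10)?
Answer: -16793/72 ≈ -233.24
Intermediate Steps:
W(B) = 62 + B
9310/H(15, 38) - 3113/W(10) = 9310/(-49) - 3113/(62 + 10) = 9310*(-1/49) - 3113/72 = -190 - 3113*1/72 = -190 - 3113/72 = -16793/72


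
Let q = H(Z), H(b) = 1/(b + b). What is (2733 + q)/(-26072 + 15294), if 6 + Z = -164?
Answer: -929219/3664520 ≈ -0.25357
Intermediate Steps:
Z = -170 (Z = -6 - 164 = -170)
H(b) = 1/(2*b)
q = -1/340 (q = (½)/(-170) = (½)*(-1/170) = -1/340 ≈ -0.0029412)
(2733 + q)/(-26072 + 15294) = (2733 - 1/340)/(-26072 + 15294) = (929219/340)/(-10778) = (929219/340)*(-1/10778) = -929219/3664520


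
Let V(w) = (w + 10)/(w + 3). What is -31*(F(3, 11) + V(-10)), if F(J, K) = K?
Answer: -341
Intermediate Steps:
V(w) = (10 + w)/(3 + w)
-31*(F(3, 11) + V(-10)) = -31*(11 + (10 - 10)/(3 - 10)) = -31*(11 + 0/(-7)) = -31*(11 - ⅐*0) = -31*(11 + 0) = -31*11 = -341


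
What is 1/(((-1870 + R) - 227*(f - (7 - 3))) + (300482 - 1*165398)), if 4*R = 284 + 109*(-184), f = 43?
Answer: 1/119418 ≈ 8.3739e-6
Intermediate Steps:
R = -4943 (R = (284 + 109*(-184))/4 = (284 - 20056)/4 = (¼)*(-19772) = -4943)
1/(((-1870 + R) - 227*(f - (7 - 3))) + (300482 - 1*165398)) = 1/(((-1870 - 4943) - 227*(43 - (7 - 3))) + (300482 - 1*165398)) = 1/((-6813 - 227*(43 - 1*4)) + (300482 - 165398)) = 1/((-6813 - 227*(43 - 4)) + 135084) = 1/((-6813 - 227*39) + 135084) = 1/((-6813 - 8853) + 135084) = 1/(-15666 + 135084) = 1/119418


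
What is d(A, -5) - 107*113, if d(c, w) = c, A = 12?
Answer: -12079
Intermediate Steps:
d(A, -5) - 107*113 = 12 - 107*113 = 12 - 12091 = -12079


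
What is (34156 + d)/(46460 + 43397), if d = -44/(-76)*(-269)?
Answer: 646005/1707283 ≈ 0.37838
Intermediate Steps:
d = -2959/19 (d = -44*(-1/76)*(-269) = (11/19)*(-269) = -2959/19 ≈ -155.74)
(34156 + d)/(46460 + 43397) = (34156 - 2959/19)/(46460 + 43397) = (646005/19)/89857 = (646005/19)*(1/89857) = 646005/1707283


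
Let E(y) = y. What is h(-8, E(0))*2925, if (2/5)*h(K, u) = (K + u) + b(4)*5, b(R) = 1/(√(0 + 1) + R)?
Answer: -102375/2 ≈ -51188.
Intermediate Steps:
b(R) = 1/(1 + R) (b(R) = 1/(√1 + R) = 1/(1 + R))
h(K, u) = 5/2 + 5*K/2 + 5*u/2 (h(K, u) = 5*((K + u) + 5/(1 + 4))/2 = 5*((K + u) + 5/5)/2 = 5*((K + u) + (⅕)*5)/2 = 5*((K + u) + 1)/2 = 5*(1 + K + u)/2 = 5/2 + 5*K/2 + 5*u/2)
h(-8, E(0))*2925 = (5/2 + (5/2)*(-8) + (5/2)*0)*2925 = (5/2 - 20 + 0)*2925 = -35/2*2925 = -102375/2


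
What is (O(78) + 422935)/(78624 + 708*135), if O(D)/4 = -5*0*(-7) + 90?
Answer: 423295/174204 ≈ 2.4299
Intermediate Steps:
O(D) = 360 (O(D) = 4*(-5*0*(-7) + 90) = 4*(0*(-7) + 90) = 4*(0 + 90) = 4*90 = 360)
(O(78) + 422935)/(78624 + 708*135) = (360 + 422935)/(78624 + 708*135) = 423295/(78624 + 95580) = 423295/174204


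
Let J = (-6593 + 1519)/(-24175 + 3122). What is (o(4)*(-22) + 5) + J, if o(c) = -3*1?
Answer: 1499837/21053 ≈ 71.241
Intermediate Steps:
o(c) = -3
J = 5074/21053 (J = -5074/(-21053) = -5074*(-1/21053) = 5074/21053 ≈ 0.24101)
(o(4)*(-22) + 5) + J = (-3*(-22) + 5) + 5074/21053 = (66 + 5) + 5074/21053 = 71 + 5074/21053 = 1499837/21053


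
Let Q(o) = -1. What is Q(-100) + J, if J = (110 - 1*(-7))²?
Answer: 13688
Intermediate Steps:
J = 13689 (J = (110 + 7)² = 117² = 13689)
Q(-100) + J = -1 + 13689 = 13688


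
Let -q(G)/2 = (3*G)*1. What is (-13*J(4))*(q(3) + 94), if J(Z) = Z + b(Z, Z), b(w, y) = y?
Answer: -7904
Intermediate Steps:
q(G) = -6*G (q(G) = -2*3*G = -6*G)
J(Z) = 2*Z (J(Z) = Z + Z = 2*Z)
(-13*J(4))*(q(3) + 94) = (-26*4)*(-6*3 + 94) = (-13*8)*(-18 + 94) = -104*76 = -7904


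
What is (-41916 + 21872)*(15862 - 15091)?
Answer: -15453924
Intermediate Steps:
(-41916 + 21872)*(15862 - 15091) = -20044*771 = -15453924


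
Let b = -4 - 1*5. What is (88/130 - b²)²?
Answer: 27258841/4225 ≈ 6451.8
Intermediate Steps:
b = -9 (b = -4 - 5 = -9)
(88/130 - b²)² = (88/130 - 1*(-9)²)² = (88*(1/130) - 1*81)² = (44/65 - 81)² = (-5221/65)² = 27258841/4225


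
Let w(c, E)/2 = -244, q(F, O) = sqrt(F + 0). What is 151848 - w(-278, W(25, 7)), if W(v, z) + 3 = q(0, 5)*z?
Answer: 152336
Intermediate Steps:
q(F, O) = sqrt(F)
W(v, z) = -3 (W(v, z) = -3 + sqrt(0)*z = -3 + 0*z = -3 + 0 = -3)
w(c, E) = -488 (w(c, E) = 2*(-244) = -488)
151848 - w(-278, W(25, 7)) = 151848 - 1*(-488) = 151848 + 488 = 152336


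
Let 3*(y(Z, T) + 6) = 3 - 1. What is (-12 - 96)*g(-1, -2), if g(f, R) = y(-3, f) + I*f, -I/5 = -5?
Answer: 3276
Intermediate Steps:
y(Z, T) = -16/3 (y(Z, T) = -6 + (3 - 1)/3 = -6 + (⅓)*2 = -6 + ⅔ = -16/3)
I = 25 (I = -5*(-5) = 25)
g(f, R) = -16/3 + 25*f
(-12 - 96)*g(-1, -2) = (-12 - 96)*(-16/3 + 25*(-1)) = -108*(-16/3 - 25) = -108*(-91/3) = 3276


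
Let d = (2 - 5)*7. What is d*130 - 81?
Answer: -2811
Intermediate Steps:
d = -21 (d = -3*7 = -21)
d*130 - 81 = -21*130 - 81 = -2730 - 81 = -2811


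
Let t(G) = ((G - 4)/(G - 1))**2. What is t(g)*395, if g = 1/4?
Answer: 9875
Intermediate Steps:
g = 1/4 ≈ 0.25000
t(G) = (-4 + G)**2/(-1 + G)**2 (t(G) = ((-4 + G)/(-1 + G))**2 = (-4 + G)**2/(-1 + G)**2)
t(g)*395 = ((-4 + 1/4)**2/(-1 + 1/4)**2)*395 = ((-15/4)**2/(-3/4)**2)*395 = ((16/9)*(225/16))*395 = 25*395 = 9875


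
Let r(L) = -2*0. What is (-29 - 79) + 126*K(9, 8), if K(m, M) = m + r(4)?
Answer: 1026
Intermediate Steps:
r(L) = 0
K(m, M) = m (K(m, M) = m + 0 = m)
(-29 - 79) + 126*K(9, 8) = (-29 - 79) + 126*9 = -108 + 1134 = 1026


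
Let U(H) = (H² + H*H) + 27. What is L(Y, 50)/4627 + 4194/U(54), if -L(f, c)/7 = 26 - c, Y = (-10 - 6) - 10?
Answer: 323650/430311 ≈ 0.75213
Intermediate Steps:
U(H) = 27 + 2*H² (U(H) = (H² + H²) + 27 = 2*H² + 27 = 27 + 2*H²)
Y = -26 (Y = -16 - 10 = -26)
L(f, c) = -182 + 7*c (L(f, c) = -7*(26 - c) = -182 + 7*c)
L(Y, 50)/4627 + 4194/U(54) = (-182 + 7*50)/4627 + 4194/(27 + 2*54²) = (-182 + 350)*(1/4627) + 4194/(27 + 2*2916) = 168*(1/4627) + 4194/(27 + 5832) = 24/661 + 4194/5859 = 24/661 + 4194*(1/5859) = 24/661 + 466/651 = 323650/430311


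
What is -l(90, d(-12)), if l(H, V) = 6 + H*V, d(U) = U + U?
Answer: 2154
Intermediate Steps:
d(U) = 2*U
-l(90, d(-12)) = -(6 + 90*(2*(-12))) = -(6 + 90*(-24)) = -(6 - 2160) = -1*(-2154) = 2154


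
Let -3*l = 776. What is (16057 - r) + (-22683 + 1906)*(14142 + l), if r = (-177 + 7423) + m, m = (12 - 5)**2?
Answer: -865335764/3 ≈ -2.8845e+8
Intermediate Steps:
m = 49 (m = 7**2 = 49)
l = -776/3 (l = -1/3*776 = -776/3 ≈ -258.67)
r = 7295 (r = (-177 + 7423) + 49 = 7246 + 49 = 7295)
(16057 - r) + (-22683 + 1906)*(14142 + l) = (16057 - 1*7295) + (-22683 + 1906)*(14142 - 776/3) = (16057 - 7295) - 20777*41650/3 = 8762 - 865362050/3 = -865335764/3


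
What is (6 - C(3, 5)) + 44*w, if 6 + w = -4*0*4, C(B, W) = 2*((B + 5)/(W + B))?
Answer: -260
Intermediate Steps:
C(B, W) = 2*(5 + B)/(B + W) (C(B, W) = 2*((5 + B)/(B + W)) = 2*(5 + B)/(B + W))
w = -6 (w = -6 - 4*0*4 = -6 + 0*4 = -6 + 0 = -6)
(6 - C(3, 5)) + 44*w = (6 - 2*(5 + 3)/(3 + 5)) + 44*(-6) = (6 - 2*8/8) - 264 = (6 - 1*2) - 264 = (6 - 2) - 264 = 4 - 264 = -260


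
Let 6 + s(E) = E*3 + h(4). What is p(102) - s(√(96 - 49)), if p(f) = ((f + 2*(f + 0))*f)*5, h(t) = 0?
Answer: 156066 - 3*√47 ≈ 1.5605e+5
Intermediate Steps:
p(f) = 15*f² (p(f) = ((f + 2*f)*f)*5 = ((3*f)*f)*5 = (3*f²)*5 = 15*f²)
s(E) = -6 + 3*E (s(E) = -6 + (E*3 + 0) = -6 + (3*E + 0) = -6 + 3*E)
p(102) - s(√(96 - 49)) = 15*102² - (-6 + 3*√(96 - 49)) = 15*10404 - (-6 + 3*√47) = 156060 + (6 - 3*√47) = 156066 - 3*√47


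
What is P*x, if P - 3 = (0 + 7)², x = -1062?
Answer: -55224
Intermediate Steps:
P = 52 (P = 3 + (0 + 7)² = 3 + 7² = 3 + 49 = 52)
P*x = 52*(-1062) = -55224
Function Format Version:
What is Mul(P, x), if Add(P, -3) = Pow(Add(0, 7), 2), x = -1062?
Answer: -55224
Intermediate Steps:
P = 52 (P = Add(3, Pow(Add(0, 7), 2)) = Add(3, Pow(7, 2)) = Add(3, 49) = 52)
Mul(P, x) = Mul(52, -1062) = -55224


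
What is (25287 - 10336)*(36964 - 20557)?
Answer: 245301057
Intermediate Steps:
(25287 - 10336)*(36964 - 20557) = 14951*16407 = 245301057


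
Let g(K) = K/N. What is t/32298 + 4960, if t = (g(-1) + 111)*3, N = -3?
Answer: 80099207/16149 ≈ 4960.0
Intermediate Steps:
g(K) = -K/3 (g(K) = K/(-3) = K*(-⅓) = -K/3)
t = 334 (t = (-⅓*(-1) + 111)*3 = (⅓ + 111)*3 = (334/3)*3 = 334)
t/32298 + 4960 = 334/32298 + 4960 = 334*(1/32298) + 4960 = 167/16149 + 4960 = 80099207/16149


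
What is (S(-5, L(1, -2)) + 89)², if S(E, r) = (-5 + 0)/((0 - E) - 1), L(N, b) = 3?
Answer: 123201/16 ≈ 7700.1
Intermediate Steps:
S(E, r) = -5/(-1 - E) (S(E, r) = -5/(-E - 1) = -5/(-1 - E))
(S(-5, L(1, -2)) + 89)² = (5/(1 - 5) + 89)² = (5/(-4) + 89)² = (5*(-¼) + 89)² = (-5/4 + 89)² = (351/4)² = 123201/16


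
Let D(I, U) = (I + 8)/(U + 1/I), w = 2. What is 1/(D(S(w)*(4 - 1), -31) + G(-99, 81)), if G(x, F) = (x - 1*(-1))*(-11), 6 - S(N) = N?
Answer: 371/399698 ≈ 0.00092820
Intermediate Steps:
S(N) = 6 - N
G(x, F) = -11 - 11*x (G(x, F) = (x + 1)*(-11) = (1 + x)*(-11) = -11 - 11*x)
D(I, U) = (8 + I)/(U + 1/I)
1/(D(S(w)*(4 - 1), -31) + G(-99, 81)) = 1/(((6 - 1*2)*(4 - 1))*(8 + (6 - 1*2)*(4 - 1))/(1 + ((6 - 1*2)*(4 - 1))*(-31)) + (-11 - 11*(-99))) = 1/(((6 - 2)*3)*(8 + (6 - 2)*3)/(1 + ((6 - 2)*3)*(-31)) + (-11 + 1089)) = 1/((4*3)*(8 + 4*3)/(1 + (4*3)*(-31)) + 1078) = 1/(12*(8 + 12)/(1 + 12*(-31)) + 1078) = 1/(12*20/(1 - 372) + 1078) = 1/(12*20/(-371) + 1078) = 1/(12*(-1/371)*20 + 1078) = 1/(-240/371 + 1078) = 1/(399698/371) = 371/399698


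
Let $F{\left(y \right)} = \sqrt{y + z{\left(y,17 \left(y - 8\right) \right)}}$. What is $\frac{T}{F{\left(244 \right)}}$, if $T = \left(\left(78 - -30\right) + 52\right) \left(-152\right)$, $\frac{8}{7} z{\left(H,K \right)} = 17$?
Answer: $- \frac{2560 \sqrt{4142}}{109} \approx -1511.5$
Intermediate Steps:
$z{\left(H,K \right)} = \frac{119}{8}$ ($z{\left(H,K \right)} = \frac{7}{8} \cdot 17 = \frac{119}{8}$)
$F{\left(y \right)} = \sqrt{\frac{119}{8} + y}$ ($F{\left(y \right)} = \sqrt{y + \frac{119}{8}} = \sqrt{\frac{119}{8} + y}$)
$T = -24320$ ($T = \left(\left(78 + 30\right) + 52\right) \left(-152\right) = \left(108 + 52\right) \left(-152\right) = 160 \left(-152\right) = -24320$)
$\frac{T}{F{\left(244 \right)}} = - \frac{24320}{\frac{1}{4} \sqrt{238 + 16 \cdot 244}} = - \frac{24320}{\frac{1}{4} \sqrt{238 + 3904}} = - \frac{24320}{\frac{1}{4} \sqrt{4142}} = - 24320 \frac{2 \sqrt{4142}}{2071} = - \frac{2560 \sqrt{4142}}{109}$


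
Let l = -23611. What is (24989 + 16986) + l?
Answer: 18364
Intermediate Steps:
(24989 + 16986) + l = (24989 + 16986) - 23611 = 41975 - 23611 = 18364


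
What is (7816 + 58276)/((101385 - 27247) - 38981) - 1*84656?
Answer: -2976184900/35157 ≈ -84654.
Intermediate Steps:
(7816 + 58276)/((101385 - 27247) - 38981) - 1*84656 = 66092/(74138 - 38981) - 84656 = 66092/35157 - 84656 = -2976184900/35157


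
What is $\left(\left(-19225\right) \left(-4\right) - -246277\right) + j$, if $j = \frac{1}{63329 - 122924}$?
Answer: $\frac{19259733314}{59595} \approx 3.2318 \cdot 10^{5}$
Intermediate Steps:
$j = - \frac{1}{59595}$ ($j = \frac{1}{-59595} = - \frac{1}{59595} \approx -1.678 \cdot 10^{-5}$)
$\left(\left(-19225\right) \left(-4\right) - -246277\right) + j = \left(\left(-19225\right) \left(-4\right) - -246277\right) - \frac{1}{59595} = \left(76900 + 246277\right) - \frac{1}{59595} = 323177 - \frac{1}{59595} = \frac{19259733314}{59595}$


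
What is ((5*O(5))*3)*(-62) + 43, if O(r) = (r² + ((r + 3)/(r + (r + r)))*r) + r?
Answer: -30337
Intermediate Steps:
O(r) = 1 + r² + 4*r/3 (O(r) = (r² + ((3 + r)/(r + 2*r))*r) + r = (r² + ((3 + r)/((3*r)))*r) + r = (r² + ((3 + r)*(1/(3*r)))*r) + r = (r² + ((3 + r)/(3*r))*r) + r = (r² + (1 + r/3)) + r = (1 + r² + r/3) + r = 1 + r² + 4*r/3)
((5*O(5))*3)*(-62) + 43 = ((5*(1 + 5² + (4/3)*5))*3)*(-62) + 43 = ((5*(1 + 25 + 20/3))*3)*(-62) + 43 = ((5*(98/3))*3)*(-62) + 43 = ((490/3)*3)*(-62) + 43 = 490*(-62) + 43 = -30380 + 43 = -30337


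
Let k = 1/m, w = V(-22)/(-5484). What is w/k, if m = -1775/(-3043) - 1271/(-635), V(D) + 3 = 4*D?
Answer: 75754133/1766126770 ≈ 0.042893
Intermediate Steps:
V(D) = -3 + 4*D
m = 4994778/1932305 (m = -1775*(-1/3043) - 1271*(-1/635) = 1775/3043 + 1271/635 = 4994778/1932305 ≈ 2.5849)
w = 91/5484 (w = (-3 + 4*(-22))/(-5484) = (-3 - 88)*(-1/5484) = -91*(-1/5484) = 91/5484 ≈ 0.016594)
k = 1932305/4994778 (k = 1/(4994778/1932305) = 1932305/4994778 ≈ 0.38687)
w/k = 91/(5484*(1932305/4994778)) = (91/5484)*(4994778/1932305) = 75754133/1766126770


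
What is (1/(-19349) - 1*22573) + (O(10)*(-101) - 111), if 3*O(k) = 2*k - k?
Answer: -1336280641/58047 ≈ -23021.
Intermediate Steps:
O(k) = k/3 (O(k) = (2*k - k)/3 = k/3)
(1/(-19349) - 1*22573) + (O(10)*(-101) - 111) = (1/(-19349) - 1*22573) + (((1/3)*10)*(-101) - 111) = (-1/19349 - 22573) + ((10/3)*(-101) - 111) = -436764978/19349 + (-1010/3 - 111) = -436764978/19349 - 1343/3 = -1336280641/58047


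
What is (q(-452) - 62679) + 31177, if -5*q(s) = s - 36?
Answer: -157022/5 ≈ -31404.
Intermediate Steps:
q(s) = 36/5 - s/5 (q(s) = -(s - 36)/5 = -(-36 + s)/5 = 36/5 - s/5)
(q(-452) - 62679) + 31177 = ((36/5 - 1/5*(-452)) - 62679) + 31177 = ((36/5 + 452/5) - 62679) + 31177 = (488/5 - 62679) + 31177 = -312907/5 + 31177 = -157022/5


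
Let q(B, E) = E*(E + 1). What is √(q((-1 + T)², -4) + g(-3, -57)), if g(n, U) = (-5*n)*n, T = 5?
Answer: I*√33 ≈ 5.7446*I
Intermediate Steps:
g(n, U) = -5*n²
q(B, E) = E*(1 + E)
√(q((-1 + T)², -4) + g(-3, -57)) = √(-4*(1 - 4) - 5*(-3)²) = √(-4*(-3) - 5*9) = √(12 - 45) = √(-33) = I*√33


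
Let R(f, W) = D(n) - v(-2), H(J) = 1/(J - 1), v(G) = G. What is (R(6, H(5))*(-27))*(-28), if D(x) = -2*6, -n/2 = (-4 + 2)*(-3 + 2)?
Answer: -7560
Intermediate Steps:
n = -4 (n = -2*(-4 + 2)*(-3 + 2) = -(-4)*(-1) = -2*2 = -4)
D(x) = -12
H(J) = 1/(-1 + J)
R(f, W) = -10 (R(f, W) = -12 - 1*(-2) = -12 + 2 = -10)
(R(6, H(5))*(-27))*(-28) = -10*(-27)*(-28) = 270*(-28) = -7560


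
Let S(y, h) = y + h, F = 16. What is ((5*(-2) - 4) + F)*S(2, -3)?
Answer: -2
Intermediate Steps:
S(y, h) = h + y
((5*(-2) - 4) + F)*S(2, -3) = ((5*(-2) - 4) + 16)*(-3 + 2) = ((-10 - 4) + 16)*(-1) = (-14 + 16)*(-1) = 2*(-1) = -2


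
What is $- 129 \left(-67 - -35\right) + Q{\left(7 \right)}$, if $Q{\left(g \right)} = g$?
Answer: $4135$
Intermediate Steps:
$- 129 \left(-67 - -35\right) + Q{\left(7 \right)} = - 129 \left(-67 - -35\right) + 7 = - 129 \left(-67 + 35\right) + 7 = \left(-129\right) \left(-32\right) + 7 = 4128 + 7 = 4135$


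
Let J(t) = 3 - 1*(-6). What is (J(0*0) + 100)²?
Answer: 11881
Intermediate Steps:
J(t) = 9 (J(t) = 3 + 6 = 9)
(J(0*0) + 100)² = (9 + 100)² = 109² = 11881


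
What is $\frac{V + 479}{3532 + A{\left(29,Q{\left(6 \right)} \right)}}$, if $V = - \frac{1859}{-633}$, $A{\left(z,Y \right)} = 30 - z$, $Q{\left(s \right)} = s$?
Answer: $\frac{305066}{2236389} \approx 0.13641$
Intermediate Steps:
$V = \frac{1859}{633}$ ($V = \left(-1859\right) \left(- \frac{1}{633}\right) = \frac{1859}{633} \approx 2.9368$)
$\frac{V + 479}{3532 + A{\left(29,Q{\left(6 \right)} \right)}} = \frac{\frac{1859}{633} + 479}{3532 + \left(30 - 29\right)} = \frac{305066}{633 \left(3532 + \left(30 - 29\right)\right)} = \frac{305066}{633 \left(3532 + 1\right)} = \frac{305066}{633 \cdot 3533} = \frac{305066}{633} \cdot \frac{1}{3533} = \frac{305066}{2236389}$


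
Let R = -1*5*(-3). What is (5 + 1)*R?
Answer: 90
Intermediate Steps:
R = 15 (R = -5*(-3) = 15)
(5 + 1)*R = (5 + 1)*15 = 6*15 = 90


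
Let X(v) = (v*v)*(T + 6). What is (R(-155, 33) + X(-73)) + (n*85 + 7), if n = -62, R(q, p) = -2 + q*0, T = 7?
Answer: 64012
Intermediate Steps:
R(q, p) = -2 (R(q, p) = -2 + 0 = -2)
X(v) = 13*v² (X(v) = (v*v)*(7 + 6) = v²*13 = 13*v²)
(R(-155, 33) + X(-73)) + (n*85 + 7) = (-2 + 13*(-73)²) + (-62*85 + 7) = (-2 + 13*5329) + (-5270 + 7) = (-2 + 69277) - 5263 = 69275 - 5263 = 64012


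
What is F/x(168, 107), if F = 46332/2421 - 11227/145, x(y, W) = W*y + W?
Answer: -2273603/705327415 ≈ -0.0032235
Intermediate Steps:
x(y, W) = W + W*y
F = -2273603/39005 (F = 46332*(1/2421) - 11227*1/145 = 5148/269 - 11227/145 = -2273603/39005 ≈ -58.290)
F/x(168, 107) = -2273603*1/(107*(1 + 168))/39005 = -2273603/(39005*(107*169)) = -2273603/39005/18083 = -2273603/39005*1/18083 = -2273603/705327415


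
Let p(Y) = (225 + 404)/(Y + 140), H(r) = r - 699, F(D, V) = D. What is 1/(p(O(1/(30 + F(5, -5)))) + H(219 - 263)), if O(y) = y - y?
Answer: -140/103391 ≈ -0.0013541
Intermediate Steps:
H(r) = -699 + r
O(y) = 0
p(Y) = 629/(140 + Y)
1/(p(O(1/(30 + F(5, -5)))) + H(219 - 263)) = 1/(629/(140 + 0) + (-699 + (219 - 263))) = 1/(629/140 + (-699 - 44)) = 1/(629*(1/140) - 743) = 1/(629/140 - 743) = 1/(-103391/140) = -140/103391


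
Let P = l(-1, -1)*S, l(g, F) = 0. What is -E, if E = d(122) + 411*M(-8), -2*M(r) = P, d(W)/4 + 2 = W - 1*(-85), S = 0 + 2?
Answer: -820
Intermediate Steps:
S = 2
d(W) = 332 + 4*W (d(W) = -8 + 4*(W - 1*(-85)) = -8 + 4*(W + 85) = -8 + 4*(85 + W) = -8 + (340 + 4*W) = 332 + 4*W)
P = 0 (P = 0*2 = 0)
M(r) = 0 (M(r) = -½*0 = 0)
E = 820 (E = (332 + 4*122) + 411*0 = (332 + 488) + 0 = 820 + 0 = 820)
-E = -1*820 = -820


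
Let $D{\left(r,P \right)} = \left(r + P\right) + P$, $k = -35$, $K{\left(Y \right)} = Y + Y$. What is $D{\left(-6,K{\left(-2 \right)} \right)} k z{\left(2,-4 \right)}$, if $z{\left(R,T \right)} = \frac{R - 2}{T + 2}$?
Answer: $0$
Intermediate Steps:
$K{\left(Y \right)} = 2 Y$
$D{\left(r,P \right)} = r + 2 P$ ($D{\left(r,P \right)} = \left(P + r\right) + P = r + 2 P$)
$z{\left(R,T \right)} = \frac{-2 + R}{2 + T}$
$D{\left(-6,K{\left(-2 \right)} \right)} k z{\left(2,-4 \right)} = \left(-6 + 2 \cdot 2 \left(-2\right)\right) \left(-35\right) \frac{-2 + 2}{2 - 4} = \left(-6 + 2 \left(-4\right)\right) \left(-35\right) \frac{1}{-2} \cdot 0 = \left(-6 - 8\right) \left(-35\right) \left(\left(- \frac{1}{2}\right) 0\right) = \left(-14\right) \left(-35\right) 0 = 490 \cdot 0 = 0$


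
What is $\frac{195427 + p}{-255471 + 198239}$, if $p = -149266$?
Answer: $- \frac{46161}{57232} \approx -0.80656$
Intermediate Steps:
$\frac{195427 + p}{-255471 + 198239} = \frac{195427 - 149266}{-255471 + 198239} = \frac{46161}{-57232} = 46161 \left(- \frac{1}{57232}\right) = - \frac{46161}{57232}$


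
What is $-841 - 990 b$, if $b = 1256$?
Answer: $-1244281$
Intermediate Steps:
$-841 - 990 b = -841 - 1243440 = -1244281$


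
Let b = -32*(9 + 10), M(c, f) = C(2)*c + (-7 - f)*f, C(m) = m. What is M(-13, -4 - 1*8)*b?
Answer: 52288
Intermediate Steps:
M(c, f) = 2*c + f*(-7 - f) (M(c, f) = 2*c + (-7 - f)*f = 2*c + f*(-7 - f))
b = -608 (b = -32*19 = -608)
M(-13, -4 - 1*8)*b = (-(-4 - 1*8)² - 7*(-4 - 1*8) + 2*(-13))*(-608) = (-(-4 - 8)² - 7*(-4 - 8) - 26)*(-608) = (-1*(-12)² - 7*(-12) - 26)*(-608) = (-1*144 + 84 - 26)*(-608) = (-144 + 84 - 26)*(-608) = -86*(-608) = 52288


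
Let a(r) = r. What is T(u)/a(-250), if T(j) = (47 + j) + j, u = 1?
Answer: -49/250 ≈ -0.19600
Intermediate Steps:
T(j) = 47 + 2*j
T(u)/a(-250) = (47 + 2*1)/(-250) = (47 + 2)*(-1/250) = 49*(-1/250) = -49/250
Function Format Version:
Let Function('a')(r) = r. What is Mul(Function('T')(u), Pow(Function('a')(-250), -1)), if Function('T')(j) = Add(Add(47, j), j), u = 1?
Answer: Rational(-49, 250) ≈ -0.19600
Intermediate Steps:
Function('T')(j) = Add(47, Mul(2, j))
Mul(Function('T')(u), Pow(Function('a')(-250), -1)) = Mul(Add(47, Mul(2, 1)), Pow(-250, -1)) = Mul(Add(47, 2), Rational(-1, 250)) = Mul(49, Rational(-1, 250)) = Rational(-49, 250)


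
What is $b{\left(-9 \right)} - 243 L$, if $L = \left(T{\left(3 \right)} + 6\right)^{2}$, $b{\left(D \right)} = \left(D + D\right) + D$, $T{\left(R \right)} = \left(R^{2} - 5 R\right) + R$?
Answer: $-2214$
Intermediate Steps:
$T{\left(R \right)} = R^{2} - 4 R$
$b{\left(D \right)} = 3 D$ ($b{\left(D \right)} = 2 D + D = 3 D$)
$L = 9$ ($L = \left(3 \left(-4 + 3\right) + 6\right)^{2} = \left(3 \left(-1\right) + 6\right)^{2} = \left(-3 + 6\right)^{2} = 3^{2} = 9$)
$b{\left(-9 \right)} - 243 L = 3 \left(-9\right) - 2187 = -27 - 2187 = -2214$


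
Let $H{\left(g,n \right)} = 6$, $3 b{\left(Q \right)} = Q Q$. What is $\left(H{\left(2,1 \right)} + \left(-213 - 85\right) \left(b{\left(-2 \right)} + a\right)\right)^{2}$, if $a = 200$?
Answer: $\frac{32390640676}{9} \approx 3.599 \cdot 10^{9}$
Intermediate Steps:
$b{\left(Q \right)} = \frac{Q^{2}}{3}$ ($b{\left(Q \right)} = \frac{Q Q}{3} = \frac{Q^{2}}{3}$)
$\left(H{\left(2,1 \right)} + \left(-213 - 85\right) \left(b{\left(-2 \right)} + a\right)\right)^{2} = \left(6 + \left(-213 - 85\right) \left(\frac{\left(-2\right)^{2}}{3} + 200\right)\right)^{2} = \left(6 - 298 \left(\frac{1}{3} \cdot 4 + 200\right)\right)^{2} = \left(6 - 298 \left(\frac{4}{3} + 200\right)\right)^{2} = \left(6 - \frac{179992}{3}\right)^{2} = \left(- \frac{179974}{3}\right)^{2} = \frac{32390640676}{9}$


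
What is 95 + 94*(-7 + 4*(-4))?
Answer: -2067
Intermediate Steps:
95 + 94*(-7 + 4*(-4)) = 95 + 94*(-7 - 16) = 95 + 94*(-23) = 95 - 2162 = -2067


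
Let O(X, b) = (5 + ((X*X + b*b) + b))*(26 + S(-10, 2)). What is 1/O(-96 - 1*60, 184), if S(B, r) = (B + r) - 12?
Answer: 1/350286 ≈ 2.8548e-6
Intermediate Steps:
S(B, r) = -12 + B + r
O(X, b) = 30 + 6*b + 6*X² + 6*b² (O(X, b) = (5 + ((X*X + b*b) + b))*(26 + (-12 - 10 + 2)) = (5 + ((X² + b²) + b))*(26 - 20) = (5 + (b + X² + b²))*6 = (5 + b + X² + b²)*6 = 30 + 6*b + 6*X² + 6*b²)
1/O(-96 - 1*60, 184) = 1/(30 + 6*184 + 6*(-96 - 1*60)² + 6*184²) = 1/(30 + 1104 + 6*(-96 - 60)² + 6*33856) = 1/(30 + 1104 + 6*(-156)² + 203136) = 1/(30 + 1104 + 6*24336 + 203136) = 1/(30 + 1104 + 146016 + 203136) = 1/350286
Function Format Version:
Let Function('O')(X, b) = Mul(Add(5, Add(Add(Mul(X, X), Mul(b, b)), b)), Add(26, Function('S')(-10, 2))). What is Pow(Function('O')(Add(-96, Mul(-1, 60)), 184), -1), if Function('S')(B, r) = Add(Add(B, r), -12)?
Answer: Rational(1, 350286) ≈ 2.8548e-6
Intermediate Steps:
Function('S')(B, r) = Add(-12, B, r)
Function('O')(X, b) = Add(30, Mul(6, b), Mul(6, Pow(X, 2)), Mul(6, Pow(b, 2))) (Function('O')(X, b) = Mul(Add(5, Add(Add(Mul(X, X), Mul(b, b)), b)), Add(26, Add(-12, -10, 2))) = Mul(Add(5, Add(Add(Pow(X, 2), Pow(b, 2)), b)), Add(26, -20)) = Mul(Add(5, Add(b, Pow(X, 2), Pow(b, 2))), 6) = Mul(Add(5, b, Pow(X, 2), Pow(b, 2)), 6) = Add(30, Mul(6, b), Mul(6, Pow(X, 2)), Mul(6, Pow(b, 2))))
Pow(Function('O')(Add(-96, Mul(-1, 60)), 184), -1) = Pow(Add(30, Mul(6, 184), Mul(6, Pow(Add(-96, Mul(-1, 60)), 2)), Mul(6, Pow(184, 2))), -1) = Pow(Add(30, 1104, Mul(6, Pow(Add(-96, -60), 2)), Mul(6, 33856)), -1) = Pow(Add(30, 1104, Mul(6, Pow(-156, 2)), 203136), -1) = Pow(Add(30, 1104, Mul(6, 24336), 203136), -1) = Pow(Add(30, 1104, 146016, 203136), -1) = Pow(350286, -1) = Rational(1, 350286)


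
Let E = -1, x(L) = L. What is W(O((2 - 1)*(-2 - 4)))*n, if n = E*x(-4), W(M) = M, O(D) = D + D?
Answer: -48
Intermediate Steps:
O(D) = 2*D
n = 4 (n = -1*(-4) = 4)
W(O((2 - 1)*(-2 - 4)))*n = (2*((2 - 1)*(-2 - 4)))*4 = (2*(1*(-6)))*4 = (2*(-6))*4 = -12*4 = -48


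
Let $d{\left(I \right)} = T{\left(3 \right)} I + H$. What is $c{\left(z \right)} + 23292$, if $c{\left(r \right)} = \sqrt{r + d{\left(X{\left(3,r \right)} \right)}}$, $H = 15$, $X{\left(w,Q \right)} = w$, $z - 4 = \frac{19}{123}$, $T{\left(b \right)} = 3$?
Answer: $23292 + \frac{\sqrt{425949}}{123} \approx 23297.0$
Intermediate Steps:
$z = \frac{511}{123}$ ($z = 4 + \frac{19}{123} = \frac{511}{123} \approx 4.1545$)
$d{\left(I \right)} = 15 + 3 I$ ($d{\left(I \right)} = 3 I + 15 = 15 + 3 I$)
$c{\left(r \right)} = \sqrt{24 + r}$ ($c{\left(r \right)} = \sqrt{r + \left(15 + 3 \cdot 3\right)} = \sqrt{r + \left(15 + 9\right)} = \sqrt{r + 24} = \sqrt{24 + r}$)
$c{\left(z \right)} + 23292 = \sqrt{24 + \frac{511}{123}} + 23292 = \sqrt{\frac{3463}{123}} + 23292 = \frac{\sqrt{425949}}{123} + 23292 = 23292 + \frac{\sqrt{425949}}{123}$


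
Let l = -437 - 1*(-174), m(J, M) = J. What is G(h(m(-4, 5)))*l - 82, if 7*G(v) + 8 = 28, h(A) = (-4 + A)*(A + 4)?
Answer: -5834/7 ≈ -833.43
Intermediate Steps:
h(A) = (-4 + A)*(4 + A)
G(v) = 20/7 (G(v) = -8/7 + (⅐)*28 = -8/7 + 4 = 20/7)
l = -263 (l = -437 + 174 = -263)
G(h(m(-4, 5)))*l - 82 = (20/7)*(-263) - 82 = -5260/7 - 82 = -5834/7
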